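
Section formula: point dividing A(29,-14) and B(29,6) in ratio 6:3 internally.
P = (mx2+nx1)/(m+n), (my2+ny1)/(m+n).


Px = (6*29 + 3*29)/9 = 261/9 = 29.0000
Py = (6*6 + 3*(-14))/9 = -6/9 = -0.6667

P = (29.0000, -0.6667)


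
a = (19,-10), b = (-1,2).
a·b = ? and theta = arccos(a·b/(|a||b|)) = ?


a·b = 19*(-1) - 10*2 = -19 - 20 = -39
|a| = sqrt(361+100) = 21.4709
|b| = sqrt(1+4) = 2.2361
cos(theta) = -39/(sqrt(461)*sqrt(5)) = -39/sqrt(2305) = -0.812324
theta = arccos(-39/sqrt(2305)) = 144.3236 degrees

a·b = -39, theta = 144.3236 deg


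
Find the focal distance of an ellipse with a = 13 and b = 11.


c^2 = 13^2 - 11^2 = 169 - 121 = 48
c = sqrt(48) = 6.9282

c = 6.9282


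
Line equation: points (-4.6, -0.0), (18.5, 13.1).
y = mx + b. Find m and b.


m = (13.1)/(23.1) = 0.5671
b = y1 - m*x1 = -0.0 - (13.1*(-4.6))/(23.1) = -0.0 + 2.6087 = 2.6087

y = 0.5671x + 2.6087


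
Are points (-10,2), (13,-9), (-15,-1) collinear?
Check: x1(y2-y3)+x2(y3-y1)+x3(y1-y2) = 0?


-10*(-9+ 1) + 13*(-1-2) - 15*(2+ 9)
= 80 - 39 - 165 = -124

No, not collinear (determinant = -124)


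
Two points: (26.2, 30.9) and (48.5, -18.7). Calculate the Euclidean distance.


dx = 48.5 - 26.2 = 22.3
dy = -18.7 - 30.9 = -49.6
d = sqrt(497.29 + 2460.16) = sqrt(2957.45) = 54.3824

54.3824


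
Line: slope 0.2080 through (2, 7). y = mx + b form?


y - 7 = 0.2080(x - 2)
y = 0.2080x + 7 - 0.2080*2
y = 0.2080x + 6.5840

y = 0.2080x + 6.5840


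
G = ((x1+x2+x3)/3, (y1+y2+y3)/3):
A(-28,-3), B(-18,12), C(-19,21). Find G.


Gx = (-28- 18- 19)/3 = -65/3 = -21.6667
Gy = (-3+12+21)/3 = 30/3 = 10.0000

G = (-21.6667, 10.0000)


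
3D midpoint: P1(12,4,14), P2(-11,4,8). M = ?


Mx = (12- 11)/2 = 0.5000
My = (4+4)/2 = 4.0000
Mz = (14+8)/2 = 11.0000

M = (0.5000, 4.0000, 11.0000)


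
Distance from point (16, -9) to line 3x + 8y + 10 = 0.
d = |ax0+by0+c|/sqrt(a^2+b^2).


|3*16 + 8*(-9) + 10| = |-14| = 14
sqrt(9 + 64) = sqrt(73) = 8.5440
d = 14/sqrt(73) = 1.6386

1.6386


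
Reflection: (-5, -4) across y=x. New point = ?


Reflection rule for y=x: (y, x)
(-5, -4) -> (-4, -5)

(-4, -5)


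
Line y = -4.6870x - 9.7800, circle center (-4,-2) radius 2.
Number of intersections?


Substitute y = -4.6870x - 9.7800: (x+ 4)^2 + (-4.6870x- 9.7800+ 2)^2 = 4
Expand to Ax^2 + Bx + C = 0, where b-k = -7.78
A = 1+m^2 = 22.967969
B = 2(m(b-k) - h) = 2(-4.6870*(-7.78) + 4) = 80.92972
C = h^2 + (b-k)^2 - r^2 = 16 + 60.5284 - 4 = 72.5284
disc = B^2-4AC = 6549.6196 - 6663.3202 = -113.7006
disc < 0

0 intersection points


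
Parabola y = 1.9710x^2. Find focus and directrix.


a = 1.9710
1/(4a) = 0.1268
Focus = (0, 0.1268)
Directrix: y = -0.1268

Focus = (0, 0.1268), Directrix: y = -0.1268


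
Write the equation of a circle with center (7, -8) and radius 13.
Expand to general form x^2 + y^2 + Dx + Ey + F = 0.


(x-7)^2 + (y+ 8)^2 = 13^2
D = -2h = -14, E = -2k = 16
F = h^2+k^2-r^2 = 49+64-169 = -56

x^2 + y^2 - 14x + 16y - 56 = 0


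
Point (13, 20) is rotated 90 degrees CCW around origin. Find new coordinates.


cos(90) = 0, sin(90) = 1
x' = 13*0 - 20*1 = -20
y' = 13*1 + 20*0 = 13

(-20, 13)


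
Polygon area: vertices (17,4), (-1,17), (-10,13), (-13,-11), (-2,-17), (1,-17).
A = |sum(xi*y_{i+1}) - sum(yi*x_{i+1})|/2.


sum(xi*y_{i+1}) = 17*17 - 1*13 - 10*(-11) - 13*(-17) - 2*(-17) + 1*4 = 645
sum(yi*x_{i+1}) = 4*(-1) + 17*(-10) + 13*(-13) - 11*(-2) - 17*1 - 17*17 = -627
Area = |645 + 627|/2 = 1272/2 = 636.0000

636.0000 sq units


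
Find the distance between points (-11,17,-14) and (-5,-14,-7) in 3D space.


dx=6, dy=-31, dz=7
d = sqrt(36+961+49) = sqrt(1046) = 32.3419

32.3419


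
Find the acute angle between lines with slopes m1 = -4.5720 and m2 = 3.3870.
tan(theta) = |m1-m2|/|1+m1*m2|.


m1-m2 = -7.959
1+m1*m2 = -14.485364
tan(theta) = |-7.959/(-14.485364)| = 0.549451
theta = arctan(|-7.959/(-14.485364)|) = 28.7866 degrees (acute angle)

28.7866 degrees


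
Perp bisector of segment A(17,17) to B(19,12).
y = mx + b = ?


Midpoint = (18, 14.5)
Slope of AB = dy/dx = -5/2 = -2.5000
Perp slope = -dx/dy = 2/5 = 0.4000
b = My - (perp slope)*Mx = 14.5 + (2*18)/(-5) = 14.5 - 7.2000 = 7.3000

y = 0.4000x + 7.3000


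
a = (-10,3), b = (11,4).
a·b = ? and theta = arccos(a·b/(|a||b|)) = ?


a·b = -10*11 + 3*4 = -110 + 12 = -98
|a| = sqrt(100+9) = 10.4403
|b| = sqrt(121+16) = 11.7047
cos(theta) = -98/(sqrt(109)*sqrt(137)) = -98/sqrt(14933) = -0.801960
theta = arccos(-98/sqrt(14933)) = 143.3176 degrees

a·b = -98, theta = 143.3176 deg


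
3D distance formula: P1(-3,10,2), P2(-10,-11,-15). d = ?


dx=-7, dy=-21, dz=-17
d = sqrt(49+441+289) = sqrt(779) = 27.9106

27.9106


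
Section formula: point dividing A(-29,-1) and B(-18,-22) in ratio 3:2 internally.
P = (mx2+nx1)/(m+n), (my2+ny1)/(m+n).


Px = (3*(-18) + 2*(-29))/5 = -112/5 = -22.4000
Py = (3*(-22) + 2*(-1))/5 = -68/5 = -13.6000

P = (-22.4000, -13.6000)


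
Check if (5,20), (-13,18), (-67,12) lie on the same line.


5*(18-12) - 13*(12-20) - 67*(20-18)
= 30 + 104 - 134 = 0

Yes, collinear (determinant = 0)


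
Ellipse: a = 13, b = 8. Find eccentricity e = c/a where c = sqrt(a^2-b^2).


c = sqrt(169-64) = sqrt(105) = 10.2470
e = c/a = sqrt(105)/13 = 0.7882

e = 0.7882


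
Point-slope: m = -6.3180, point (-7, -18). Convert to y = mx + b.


y + 18 = -6.3180(x + 7)
y = -6.3180x - 18 + 6.3180*(-7)
y = -6.3180x - 62.2260

y = -6.3180x - 62.2260


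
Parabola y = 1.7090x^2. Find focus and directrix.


a = 1.7090
1/(4a) = 0.1463
Focus = (0, 0.1463)
Directrix: y = -0.1463

Focus = (0, 0.1463), Directrix: y = -0.1463


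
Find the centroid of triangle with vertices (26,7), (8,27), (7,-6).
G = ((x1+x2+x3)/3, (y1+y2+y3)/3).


Gx = (26+8+7)/3 = 41/3 = 13.6667
Gy = (7+27- 6)/3 = 28/3 = 9.3333

G = (13.6667, 9.3333)


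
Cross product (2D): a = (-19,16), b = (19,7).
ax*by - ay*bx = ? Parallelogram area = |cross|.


cross = -19*7 - 16*19 = -133 - 304 = -437
Parallelogram area = |-437| = 437

cross = -437, parallelogram area = 437


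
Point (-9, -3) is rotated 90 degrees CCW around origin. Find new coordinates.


cos(90) = 0, sin(90) = 1
x' = -9*0 + 3*1 = 3
y' = -9*1 - 3*0 = -9

(3, -9)


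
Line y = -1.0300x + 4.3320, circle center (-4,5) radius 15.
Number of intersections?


Substitute y = -1.0300x + 4.3320: (x+ 4)^2 + (-1.0300x+4.3320-5)^2 = 225
Expand to Ax^2 + Bx + C = 0, where b-k = -0.668
A = 1+m^2 = 2.0609
B = 2(m(b-k) - h) = 2(-1.0300*(-0.668) + 4) = 9.37608
C = h^2 + (b-k)^2 - r^2 = 16 + 0.446224 - 225 = -208.553776
disc = B^2-4AC = 87.9109 + 1719.2339 = 1807.1448
disc > 0

2 intersection points


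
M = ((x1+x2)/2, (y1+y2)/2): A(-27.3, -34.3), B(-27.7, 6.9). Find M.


Mx = (-27.3 - 27.7)/2 = -55.0/2 = -27.5000
My = (-34.3 + 6.9)/2 = -27.4/2 = -13.7000

(-27.5000, -13.7000)


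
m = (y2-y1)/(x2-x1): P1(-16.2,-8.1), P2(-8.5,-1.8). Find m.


dy = -1.8 + 8.1 = 6.3
dx = -8.5 + 16.2 = 7.7
m = 6.3/7.7 = 0.8182

m = 0.8182


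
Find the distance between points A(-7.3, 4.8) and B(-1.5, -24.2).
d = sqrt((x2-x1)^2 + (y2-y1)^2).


dx = -1.5 + 7.3 = 5.8
dy = -24.2 - 4.8 = -29.0
d = sqrt(33.64 + 841.0) = sqrt(874.64) = 29.5743

29.5743


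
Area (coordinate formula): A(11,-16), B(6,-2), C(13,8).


11*(-2-8) = -110
6*(8+ 16) = 144
13*(-16+ 2) = -182
sum = -148
Area = |-148|/2 = 74.0000

74.0000 sq units


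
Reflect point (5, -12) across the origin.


Reflection rule for origin: (-x, -y)
(5, -12) -> (-5, 12)

(-5, 12)


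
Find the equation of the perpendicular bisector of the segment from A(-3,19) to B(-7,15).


Midpoint = (-5, 17)
Slope of AB = dy/dx = -4/(-4) = 1.0000
Perp slope = -dx/dy = -4/4 = -1.0000
b = My - (perp slope)*Mx = 17 + (-4*(-5))/(-4) = 17 - 5.0000 = 12.0000

y = -1.0000x + 12.0000


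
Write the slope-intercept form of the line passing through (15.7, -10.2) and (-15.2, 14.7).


m = (24.9)/(-30.9) = -0.8058
b = y1 - m*x1 = -10.2 - (24.9*15.7)/(-30.9) = -10.2 + 12.6515 = 2.4515

y = -0.8058x + 2.4515


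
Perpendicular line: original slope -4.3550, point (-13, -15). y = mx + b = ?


Perpendicular slope = -1/m1 = -1/(-4.3550) = 0.2296
b2 = y0 - m2*x0 = -15 - 13/(-4.3550) = -15 + 2.9851 = -12.0149

y = 0.2296x - 12.0149


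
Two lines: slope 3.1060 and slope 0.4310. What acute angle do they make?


m1-m2 = 2.675
1+m1*m2 = 2.338686
tan(theta) = |2.675/2.338686| = 1.143805
theta = arctan(|2.675/2.338686|) = 48.8376 degrees (acute angle)

48.8376 degrees


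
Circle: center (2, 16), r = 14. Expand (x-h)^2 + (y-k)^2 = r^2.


(x-2)^2 + (y-16)^2 = 14^2
D = -2h = -4, E = -2k = -32
F = h^2+k^2-r^2 = 4+256-196 = 64

x^2 + y^2 - 4x - 32y + 64 = 0


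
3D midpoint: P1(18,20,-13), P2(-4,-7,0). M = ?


Mx = (18- 4)/2 = 7.0000
My = (20- 7)/2 = 6.5000
Mz = (-13+0)/2 = -6.5000

M = (7.0000, 6.5000, -6.5000)


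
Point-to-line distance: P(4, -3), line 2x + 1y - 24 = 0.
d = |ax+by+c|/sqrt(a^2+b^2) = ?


|2*4 + 1*(-3) - 24| = |-19| = 19
sqrt(4 + 1) = sqrt(5) = 2.2361
d = 19/sqrt(5) = 8.4971

8.4971


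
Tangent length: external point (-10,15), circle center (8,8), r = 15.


d = sqrt((-10-8)^2 + (15-8)^2) = sqrt(324+49) = 19.3132
L = sqrt(373.0000 - 225) = sqrt(148.0000) = 12.1655

12.1655


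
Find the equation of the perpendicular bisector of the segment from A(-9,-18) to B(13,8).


Midpoint = (2, -5)
Slope of AB = dy/dx = 26/22 = 1.1818
Perp slope = -dx/dy = -22/26 = -0.8462
b = My - (perp slope)*Mx = -5 + (22*2)/26 = -5 + 1.6923 = -3.3077

y = -0.8462x - 3.3077


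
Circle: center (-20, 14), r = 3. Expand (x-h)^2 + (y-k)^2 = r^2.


(x+ 20)^2 + (y-14)^2 = 3^2
D = -2h = 40, E = -2k = -28
F = h^2+k^2-r^2 = 400+196-9 = 587

x^2 + y^2 + 40x - 28y + 587 = 0


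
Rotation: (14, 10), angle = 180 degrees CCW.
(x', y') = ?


cos(180) = -1, sin(180) = 0
x' = 14*(-1) - 10*0 = -14
y' = 14*0 + 10*(-1) = -10

(-14, -10)


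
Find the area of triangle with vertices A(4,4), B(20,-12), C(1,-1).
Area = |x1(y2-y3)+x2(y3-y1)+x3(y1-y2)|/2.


4*(-12+ 1) = -44
20*(-1-4) = -100
1*(4+ 12) = 16
sum = -128
Area = |-128|/2 = 64.0000

64.0000 sq units


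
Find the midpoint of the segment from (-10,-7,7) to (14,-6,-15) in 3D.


Mx = (-10+14)/2 = 2.0000
My = (-7- 6)/2 = -6.5000
Mz = (7- 15)/2 = -4.0000

M = (2.0000, -6.5000, -4.0000)


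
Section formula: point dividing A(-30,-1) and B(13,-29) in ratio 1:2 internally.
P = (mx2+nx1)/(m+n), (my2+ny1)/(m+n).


Px = (1*13 + 2*(-30))/3 = -47/3 = -15.6667
Py = (1*(-29) + 2*(-1))/3 = -31/3 = -10.3333

P = (-15.6667, -10.3333)


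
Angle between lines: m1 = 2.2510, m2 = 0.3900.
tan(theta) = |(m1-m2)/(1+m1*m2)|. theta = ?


m1-m2 = 1.861
1+m1*m2 = 1.87789
tan(theta) = |1.861/1.87789| = 0.991006
theta = arctan(|1.861/1.87789|) = 44.7412 degrees (acute angle)

44.7412 degrees


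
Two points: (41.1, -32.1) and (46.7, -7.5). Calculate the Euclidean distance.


dx = 46.7 - 41.1 = 5.6
dy = -7.5 + 32.1 = 24.6
d = sqrt(31.36 + 605.16) = sqrt(636.52) = 25.2293

25.2293


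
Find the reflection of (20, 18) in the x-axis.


Reflection rule for x-axis: (x, -y)
(20, 18) -> (20, -18)

(20, -18)


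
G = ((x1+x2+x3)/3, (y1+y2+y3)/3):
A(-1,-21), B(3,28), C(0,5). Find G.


Gx = (-1+3+0)/3 = 2/3 = 0.6667
Gy = (-21+28+5)/3 = 12/3 = 4.0000

G = (0.6667, 4.0000)


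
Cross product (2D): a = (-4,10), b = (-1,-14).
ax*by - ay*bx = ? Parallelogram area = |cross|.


cross = -4*(-14) - 10*(-1) = 56 + 10 = 66
Parallelogram area = |66| = 66

cross = 66, parallelogram area = 66


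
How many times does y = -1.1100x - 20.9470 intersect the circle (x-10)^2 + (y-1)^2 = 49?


Substitute y = -1.1100x - 20.9470: (x-10)^2 + (-1.1100x- 20.9470-1)^2 = 49
Expand to Ax^2 + Bx + C = 0, where b-k = -21.947
A = 1+m^2 = 2.2321
B = 2(m(b-k) - h) = 2(-1.1100*(-21.947) - 10) = 28.72234
C = h^2 + (b-k)^2 - r^2 = 100 + 481.670809 - 49 = 532.670809
disc = B^2-4AC = 824.9728 - 4755.8981 = -3930.9253
disc < 0

0 intersection points


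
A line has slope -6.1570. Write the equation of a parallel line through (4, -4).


Parallel lines have equal slopes.
m2 = -6.1570
b2 = -4 + 6.1570*4 = 20.6280

y = -6.1570x + 20.6280


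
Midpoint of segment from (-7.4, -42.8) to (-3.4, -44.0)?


Mx = (-7.4 - 3.4)/2 = -10.8/2 = -5.4000
My = (-42.8 - 44.0)/2 = -86.8/2 = -43.4000

(-5.4000, -43.4000)


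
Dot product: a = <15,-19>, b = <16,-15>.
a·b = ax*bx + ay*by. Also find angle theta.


a·b = 15*16 - 19*(-15) = 240 + 285 = 525
|a| = sqrt(225+361) = 24.2074
|b| = sqrt(256+225) = 21.9317
cos(theta) = 525/(sqrt(586)*sqrt(481)) = 525/sqrt(281866) = 0.988867
theta = arccos(525/sqrt(281866)) = 8.5574 degrees

a·b = 525, theta = 8.5574 deg


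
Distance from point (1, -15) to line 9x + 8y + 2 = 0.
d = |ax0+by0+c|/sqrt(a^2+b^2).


|9*1 + 8*(-15) + 2| = |-109| = 109
sqrt(81 + 64) = sqrt(145) = 12.0416
d = 109/sqrt(145) = 9.0520

9.0520


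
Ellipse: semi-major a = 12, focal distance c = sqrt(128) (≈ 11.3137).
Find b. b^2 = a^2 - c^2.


b^2 = 12^2 - (sqrt(128))^2 = 144 - 128 = 16
b = sqrt(16) = 4

b = 4


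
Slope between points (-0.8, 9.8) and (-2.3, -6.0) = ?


dy = -6.0 - 9.8 = -15.8
dx = -2.3 + 0.8 = -1.5
m = -15.8/(-1.5) = 10.5333

m = 10.5333


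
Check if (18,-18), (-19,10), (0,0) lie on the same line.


18*(10-0) - 19*(0+ 18) + 0*(-18-10)
= 180 - 342 + 0 = -162

No, not collinear (determinant = -162)


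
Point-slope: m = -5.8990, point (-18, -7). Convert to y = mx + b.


y + 7 = -5.8990(x + 18)
y = -5.8990x - 7 + 5.8990*(-18)
y = -5.8990x - 113.1820

y = -5.8990x - 113.1820


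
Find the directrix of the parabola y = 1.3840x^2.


a = 1.3840
1/(4a) = 0.1806
directrix: y = -0.1806 = -0.1806

y = -0.1806


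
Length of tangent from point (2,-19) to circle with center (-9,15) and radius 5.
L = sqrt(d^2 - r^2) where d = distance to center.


d = sqrt((2+ 9)^2 + (-19-15)^2) = sqrt(121+1156) = 35.7351
L = sqrt(1277.0000 - 25) = sqrt(1252.0000) = 35.3836

35.3836


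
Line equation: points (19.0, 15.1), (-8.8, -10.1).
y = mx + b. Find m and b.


m = (-25.2)/(-27.8) = 0.9065
b = y1 - m*x1 = 15.1 - (-25.2*19.0)/(-27.8) = 15.1 - 17.2230 = -2.1230

y = 0.9065x - 2.1230


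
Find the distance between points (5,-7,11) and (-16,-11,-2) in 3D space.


dx=-21, dy=-4, dz=-13
d = sqrt(441+16+169) = sqrt(626) = 25.0200

25.0200


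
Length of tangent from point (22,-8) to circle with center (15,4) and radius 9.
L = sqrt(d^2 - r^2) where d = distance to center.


d = sqrt((22-15)^2 + (-8-4)^2) = sqrt(49+144) = 13.8924
L = sqrt(193.0000 - 81) = sqrt(112.0000) = 10.5830

10.5830


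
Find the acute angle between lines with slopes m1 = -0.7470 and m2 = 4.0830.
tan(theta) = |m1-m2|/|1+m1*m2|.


m1-m2 = -4.83
1+m1*m2 = -2.050001
tan(theta) = |-4.83/(-2.050001)| = 2.356096
theta = arctan(|-4.83/(-2.050001)|) = 67.0021 degrees (acute angle)

67.0021 degrees


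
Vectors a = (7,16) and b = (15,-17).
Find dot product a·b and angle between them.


a·b = 7*15 + 16*(-17) = 105 - 272 = -167
|a| = sqrt(49+256) = 17.4642
|b| = sqrt(225+289) = 22.6716
cos(theta) = -167/(sqrt(305)*sqrt(514)) = -167/sqrt(156770) = -0.421779
theta = arccos(-167/sqrt(156770)) = 114.9470 degrees

a·b = -167, theta = 114.9470 deg


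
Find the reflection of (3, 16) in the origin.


Reflection rule for origin: (-x, -y)
(3, 16) -> (-3, -16)

(-3, -16)


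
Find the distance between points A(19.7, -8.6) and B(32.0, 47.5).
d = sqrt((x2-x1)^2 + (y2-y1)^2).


dx = 32.0 - 19.7 = 12.3
dy = 47.5 + 8.6 = 56.1
d = sqrt(151.29 + 3147.21) = sqrt(3298.5) = 57.4326

57.4326


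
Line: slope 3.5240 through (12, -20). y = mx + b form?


y + 20 = 3.5240(x - 12)
y = 3.5240x - 20 - 3.5240*12
y = 3.5240x - 62.2880

y = 3.5240x - 62.2880


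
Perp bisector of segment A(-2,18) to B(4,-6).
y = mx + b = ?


Midpoint = (1, 6)
Slope of AB = dy/dx = -24/6 = -4.0000
Perp slope = -dx/dy = 6/24 = 0.2500
b = My - (perp slope)*Mx = 6 + (6*1)/(-24) = 6 - 0.2500 = 5.7500

y = 0.2500x + 5.7500


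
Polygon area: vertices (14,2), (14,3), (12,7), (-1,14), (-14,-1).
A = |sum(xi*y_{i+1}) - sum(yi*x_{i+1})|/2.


sum(xi*y_{i+1}) = 14*3 + 14*7 + 12*14 - 1*(-1) - 14*2 = 281
sum(yi*x_{i+1}) = 2*14 + 3*12 + 7*(-1) + 14*(-14) - 1*14 = -153
Area = |281 + 153|/2 = 434/2 = 217.0000

217.0000 sq units


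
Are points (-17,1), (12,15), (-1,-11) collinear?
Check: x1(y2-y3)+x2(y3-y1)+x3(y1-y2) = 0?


-17*(15+ 11) + 12*(-11-1) - 1*(1-15)
= -442 - 144 + 14 = -572

No, not collinear (determinant = -572)


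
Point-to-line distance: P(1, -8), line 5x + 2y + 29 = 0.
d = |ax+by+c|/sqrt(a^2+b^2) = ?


|5*1 + 2*(-8) + 29| = |18| = 18
sqrt(25 + 4) = sqrt(29) = 5.3852
d = 18/sqrt(29) = 3.3425

3.3425


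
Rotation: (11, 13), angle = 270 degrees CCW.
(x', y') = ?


cos(270) = 0, sin(270) = -1
x' = 11*0 - 13*(-1) = 13
y' = 11*(-1) + 13*0 = -11

(13, -11)


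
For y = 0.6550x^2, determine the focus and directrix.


a = 0.6550
1/(4a) = 0.3817
Focus = (0, 0.3817)
Directrix: y = -0.3817

Focus = (0, 0.3817), Directrix: y = -0.3817


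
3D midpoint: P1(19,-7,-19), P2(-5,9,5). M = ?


Mx = (19- 5)/2 = 7.0000
My = (-7+9)/2 = 1.0000
Mz = (-19+5)/2 = -7.0000

M = (7.0000, 1.0000, -7.0000)


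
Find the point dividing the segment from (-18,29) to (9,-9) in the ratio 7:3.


Px = (7*9 + 3*(-18))/10 = 9/10 = 0.9000
Py = (7*(-9) + 3*29)/10 = 24/10 = 2.4000

P = (0.9000, 2.4000)


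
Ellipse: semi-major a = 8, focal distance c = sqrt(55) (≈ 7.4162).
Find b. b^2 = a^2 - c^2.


b^2 = 8^2 - (sqrt(55))^2 = 64 - 55 = 9
b = sqrt(9) = 3

b = 3


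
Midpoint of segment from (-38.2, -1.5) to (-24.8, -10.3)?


Mx = (-38.2 - 24.8)/2 = -63.0/2 = -31.5000
My = (-1.5 - 10.3)/2 = -11.8/2 = -5.9000

(-31.5000, -5.9000)


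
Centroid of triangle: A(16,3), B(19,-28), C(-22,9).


Gx = (16+19- 22)/3 = 13/3 = 4.3333
Gy = (3- 28+9)/3 = -16/3 = -5.3333

G = (4.3333, -5.3333)


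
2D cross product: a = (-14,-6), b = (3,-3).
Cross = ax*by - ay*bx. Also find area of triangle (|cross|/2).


cross = -14*(-3) + 6*3 = 42 + 18 = 60
Triangle area = |60|/2 = 60/2 = 30.0000

cross = 60, triangle area = 30.0000


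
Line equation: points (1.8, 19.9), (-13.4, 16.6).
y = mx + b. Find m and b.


m = (-3.3)/(-15.2) = 0.2171
b = y1 - m*x1 = 19.9 - (-3.3*1.8)/(-15.2) = 19.9 - 0.3908 = 19.5092

y = 0.2171x + 19.5092


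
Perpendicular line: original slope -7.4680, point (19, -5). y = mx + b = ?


Perpendicular slope = -1/m1 = -1/(-7.4680) = 0.1339
b2 = y0 - m2*x0 = -5 + 19/(-7.4680) = -5 - 2.5442 = -7.5442

y = 0.1339x - 7.5442


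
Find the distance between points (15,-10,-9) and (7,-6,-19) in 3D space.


dx=-8, dy=4, dz=-10
d = sqrt(64+16+100) = sqrt(180) = 13.4164

13.4164


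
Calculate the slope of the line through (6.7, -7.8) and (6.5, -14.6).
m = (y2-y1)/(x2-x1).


dy = -14.6 + 7.8 = -6.8
dx = 6.5 - 6.7 = -0.2
m = -6.8/(-0.2) = 34.0000

m = 34.0000


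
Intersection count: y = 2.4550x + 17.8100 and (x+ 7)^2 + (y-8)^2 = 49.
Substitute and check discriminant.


Substitute y = 2.4550x + 17.8100: (x+ 7)^2 + (2.4550x+17.8100-8)^2 = 49
Expand to Ax^2 + Bx + C = 0, where b-k = 9.81
A = 1+m^2 = 7.027025
B = 2(m(b-k) - h) = 2(2.4550*9.81 + 7) = 62.1671
C = h^2 + (b-k)^2 - r^2 = 49 + 96.2361 - 49 = 96.2361
disc = B^2-4AC = 3864.7483 - 2705.0139 = 1159.7344
disc > 0

2 intersection points


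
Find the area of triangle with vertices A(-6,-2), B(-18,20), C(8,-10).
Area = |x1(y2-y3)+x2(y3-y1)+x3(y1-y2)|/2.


-6*(20+ 10) = -180
-18*(-10+ 2) = 144
8*(-2-20) = -176
sum = -212
Area = |-212|/2 = 106.0000

106.0000 sq units


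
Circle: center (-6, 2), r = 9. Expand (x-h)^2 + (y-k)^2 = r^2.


(x+ 6)^2 + (y-2)^2 = 9^2
D = -2h = 12, E = -2k = -4
F = h^2+k^2-r^2 = 36+4-81 = -41

x^2 + y^2 + 12x - 4y - 41 = 0


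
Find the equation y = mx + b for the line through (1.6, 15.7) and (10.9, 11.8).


m = (-3.9)/(9.3) = -0.4194
b = y1 - m*x1 = 15.7 - (-3.9*1.6)/(9.3) = 15.7 + 0.6710 = 16.3710

y = -0.4194x + 16.3710


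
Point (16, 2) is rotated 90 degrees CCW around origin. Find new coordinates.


cos(90) = 0, sin(90) = 1
x' = 16*0 - 2*1 = -2
y' = 16*1 + 2*0 = 16

(-2, 16)


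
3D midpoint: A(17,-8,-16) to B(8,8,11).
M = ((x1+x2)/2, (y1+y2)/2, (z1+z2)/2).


Mx = (17+8)/2 = 12.5000
My = (-8+8)/2 = 0
Mz = (-16+11)/2 = -2.5000

M = (12.5000, 0, -2.5000)


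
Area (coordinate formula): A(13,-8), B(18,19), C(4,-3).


13*(19+ 3) = 286
18*(-3+ 8) = 90
4*(-8-19) = -108
sum = 268
Area = |268|/2 = 134.0000

134.0000 sq units


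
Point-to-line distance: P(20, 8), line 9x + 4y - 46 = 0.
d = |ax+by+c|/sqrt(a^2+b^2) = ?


|9*20 + 4*8 - 46| = |166| = 166
sqrt(81 + 16) = sqrt(97) = 9.8489
d = 166/sqrt(97) = 16.8547

16.8547


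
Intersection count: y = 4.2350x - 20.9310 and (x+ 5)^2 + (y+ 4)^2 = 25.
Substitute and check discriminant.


Substitute y = 4.2350x - 20.9310: (x+ 5)^2 + (4.2350x- 20.9310+ 4)^2 = 25
Expand to Ax^2 + Bx + C = 0, where b-k = -16.931
A = 1+m^2 = 18.935225
B = 2(m(b-k) - h) = 2(4.2350*(-16.931) + 5) = -133.40557
C = h^2 + (b-k)^2 - r^2 = 25 + 286.658761 - 25 = 286.658761
disc = B^2-4AC = 17797.0461 - 21711.7926 = -3914.7465
disc < 0

0 intersection points


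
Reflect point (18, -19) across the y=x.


Reflection rule for y=x: (y, x)
(18, -19) -> (-19, 18)

(-19, 18)


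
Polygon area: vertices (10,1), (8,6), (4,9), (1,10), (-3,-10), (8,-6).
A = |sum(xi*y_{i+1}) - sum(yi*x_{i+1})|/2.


sum(xi*y_{i+1}) = 10*6 + 8*9 + 4*10 + 1*(-10) - 3*(-6) + 8*1 = 188
sum(yi*x_{i+1}) = 1*8 + 6*4 + 9*1 + 10*(-3) - 10*8 - 6*10 = -129
Area = |188 + 129|/2 = 317/2 = 158.5000

158.5000 sq units


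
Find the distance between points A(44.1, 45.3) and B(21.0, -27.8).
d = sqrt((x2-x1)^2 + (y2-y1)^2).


dx = 21.0 - 44.1 = -23.1
dy = -27.8 - 45.3 = -73.1
d = sqrt(533.61 + 5343.61) = sqrt(5877.22) = 76.6630

76.6630


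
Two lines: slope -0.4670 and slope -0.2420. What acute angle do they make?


m1-m2 = -0.225
1+m1*m2 = 1.113014
tan(theta) = |-0.225/1.113014| = 0.202154
theta = arctan(|-0.225/1.113014|) = 11.4285 degrees (acute angle)

11.4285 degrees


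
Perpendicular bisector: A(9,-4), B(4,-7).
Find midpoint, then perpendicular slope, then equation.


Midpoint = (6.5, -5.5)
Slope of AB = dy/dx = -3/(-5) = 0.6000
Perp slope = -dx/dy = -5/3 = -1.6667
b = My - (perp slope)*Mx = -5.5 + (-5*6.5)/(-3) = -5.5 + 10.8333 = 5.3333

y = -1.6667x + 5.3333


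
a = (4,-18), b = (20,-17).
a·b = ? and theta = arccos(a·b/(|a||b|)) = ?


a·b = 4*20 - 18*(-17) = 80 + 306 = 386
|a| = sqrt(16+324) = 18.4391
|b| = sqrt(400+289) = 26.2488
cos(theta) = 386/(sqrt(340)*sqrt(689)) = 386/sqrt(234260) = 0.797514
theta = arccos(386/sqrt(234260)) = 37.1067 degrees

a·b = 386, theta = 37.1067 deg


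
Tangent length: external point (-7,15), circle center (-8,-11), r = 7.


d = sqrt((-7+ 8)^2 + (15+ 11)^2) = sqrt(1+676) = 26.0192
L = sqrt(677.0000 - 49) = sqrt(628.0000) = 25.0599

25.0599


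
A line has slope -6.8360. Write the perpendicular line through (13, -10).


Perpendicular slope = -1/m1 = -1/(-6.8360) = 0.1463
b2 = y0 - m2*x0 = -10 + 13/(-6.8360) = -10 - 1.9017 = -11.9017

y = 0.1463x - 11.9017


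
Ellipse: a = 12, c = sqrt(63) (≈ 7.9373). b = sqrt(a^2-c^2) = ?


b^2 = 12^2 - (sqrt(63))^2 = 144 - 63 = 81
b = sqrt(81) = 9

b = 9


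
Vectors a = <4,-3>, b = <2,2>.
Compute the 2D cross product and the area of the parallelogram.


cross = 4*2 + 3*2 = 8 + 6 = 14
Parallelogram area = |14| = 14

cross = 14, parallelogram area = 14


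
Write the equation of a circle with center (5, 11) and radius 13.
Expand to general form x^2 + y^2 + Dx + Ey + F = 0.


(x-5)^2 + (y-11)^2 = 13^2
D = -2h = -10, E = -2k = -22
F = h^2+k^2-r^2 = 25+121-169 = -23

x^2 + y^2 - 10x - 22y - 23 = 0


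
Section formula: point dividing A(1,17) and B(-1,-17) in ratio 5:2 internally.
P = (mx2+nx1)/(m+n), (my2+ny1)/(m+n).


Px = (5*(-1) + 2*1)/7 = -3/7 = -0.4286
Py = (5*(-17) + 2*17)/7 = -51/7 = -7.2857

P = (-0.4286, -7.2857)


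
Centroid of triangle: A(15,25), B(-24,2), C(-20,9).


Gx = (15- 24- 20)/3 = -29/3 = -9.6667
Gy = (25+2+9)/3 = 36/3 = 12.0000

G = (-9.6667, 12.0000)


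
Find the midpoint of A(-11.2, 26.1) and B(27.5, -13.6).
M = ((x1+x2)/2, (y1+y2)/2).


Mx = (-11.2 + 27.5)/2 = 16.3/2 = 8.1500
My = (26.1 - 13.6)/2 = 12.5/2 = 6.2500

(8.1500, 6.2500)


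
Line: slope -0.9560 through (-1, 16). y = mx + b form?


y - 16 = -0.9560(x + 1)
y = -0.9560x + 16 + 0.9560*(-1)
y = -0.9560x + 15.0440

y = -0.9560x + 15.0440


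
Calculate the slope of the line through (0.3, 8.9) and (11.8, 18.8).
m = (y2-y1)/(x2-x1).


dy = 18.8 - 8.9 = 9.9
dx = 11.8 - 0.3 = 11.5
m = 9.9/11.5 = 0.8609

m = 0.8609


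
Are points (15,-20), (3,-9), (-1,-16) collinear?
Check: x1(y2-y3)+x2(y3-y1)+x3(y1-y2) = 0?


15*(-9+ 16) + 3*(-16+ 20) - 1*(-20+ 9)
= 105 + 12 + 11 = 128

No, not collinear (determinant = 128)


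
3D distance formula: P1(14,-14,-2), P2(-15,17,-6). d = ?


dx=-29, dy=31, dz=-4
d = sqrt(841+961+16) = sqrt(1818) = 42.6380

42.6380


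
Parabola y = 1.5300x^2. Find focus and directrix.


a = 1.5300
1/(4a) = 0.1634
Focus = (0, 0.1634)
Directrix: y = -0.1634

Focus = (0, 0.1634), Directrix: y = -0.1634


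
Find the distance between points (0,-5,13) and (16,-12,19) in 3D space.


dx=16, dy=-7, dz=6
d = sqrt(256+49+36) = sqrt(341) = 18.4662

18.4662


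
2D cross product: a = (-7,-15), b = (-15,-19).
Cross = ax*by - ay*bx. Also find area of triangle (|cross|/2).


cross = -7*(-19) + 15*(-15) = 133 - 225 = -92
Triangle area = |-92|/2 = 92/2 = 46.0000

cross = -92, triangle area = 46.0000


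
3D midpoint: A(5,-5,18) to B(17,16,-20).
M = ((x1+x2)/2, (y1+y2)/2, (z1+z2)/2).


Mx = (5+17)/2 = 11.0000
My = (-5+16)/2 = 5.5000
Mz = (18- 20)/2 = -1.0000

M = (11.0000, 5.5000, -1.0000)


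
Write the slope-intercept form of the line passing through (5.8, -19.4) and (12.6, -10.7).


m = (8.7)/(6.8) = 1.2794
b = y1 - m*x1 = -19.4 - (8.7*5.8)/(6.8) = -19.4 - 7.4206 = -26.8206

y = 1.2794x - 26.8206


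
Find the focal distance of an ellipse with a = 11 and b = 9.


c^2 = 11^2 - 9^2 = 121 - 81 = 40
c = sqrt(40) = 6.3246

c = 6.3246


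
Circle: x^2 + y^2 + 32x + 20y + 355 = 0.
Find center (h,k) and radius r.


h = -D/2 = -32/2 = -16
k = -E/2 = -20/2 = -10
r^2 = h^2 + k^2 - F = 256 + 100 - 355 = 1
r = 1

Center (-16, -10), radius = 1


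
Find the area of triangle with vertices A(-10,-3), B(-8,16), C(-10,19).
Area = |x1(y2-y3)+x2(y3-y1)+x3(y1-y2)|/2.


-10*(16-19) = 30
-8*(19+ 3) = -176
-10*(-3-16) = 190
sum = 44
Area = |44|/2 = 22.0000

22.0000 sq units


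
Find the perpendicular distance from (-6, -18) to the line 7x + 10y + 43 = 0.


|7*(-6) + 10*(-18) + 43| = |-179| = 179
sqrt(49 + 100) = sqrt(149) = 12.2066
d = 179/sqrt(149) = 14.6643

14.6643


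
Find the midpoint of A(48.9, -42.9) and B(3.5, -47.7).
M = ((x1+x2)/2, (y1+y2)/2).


Mx = (48.9 + 3.5)/2 = 52.4/2 = 26.2000
My = (-42.9 - 47.7)/2 = -90.6/2 = -45.3000

(26.2000, -45.3000)


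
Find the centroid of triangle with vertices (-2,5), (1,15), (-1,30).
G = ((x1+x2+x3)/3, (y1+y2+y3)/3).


Gx = (-2+1- 1)/3 = -2/3 = -0.6667
Gy = (5+15+30)/3 = 50/3 = 16.6667

G = (-0.6667, 16.6667)


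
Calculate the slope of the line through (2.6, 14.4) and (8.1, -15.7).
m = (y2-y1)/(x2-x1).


dy = -15.7 - 14.4 = -30.1
dx = 8.1 - 2.6 = 5.5
m = -30.1/5.5 = -5.4727

m = -5.4727


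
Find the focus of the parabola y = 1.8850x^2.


a = 1.8850
4a = 7.5400
focus = (0, 1/7.5400) = (0, 0.1326)

Focus = (0, 0.1326)


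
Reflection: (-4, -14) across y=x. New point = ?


Reflection rule for y=x: (y, x)
(-4, -14) -> (-14, -4)

(-14, -4)


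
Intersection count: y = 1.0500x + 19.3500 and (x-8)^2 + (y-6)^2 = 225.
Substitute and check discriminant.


Substitute y = 1.0500x + 19.3500: (x-8)^2 + (1.0500x+19.3500-6)^2 = 225
Expand to Ax^2 + Bx + C = 0, where b-k = 13.35
A = 1+m^2 = 2.1025
B = 2(m(b-k) - h) = 2(1.0500*13.35 - 8) = 12.035
C = h^2 + (b-k)^2 - r^2 = 64 + 178.2225 - 225 = 17.2225
disc = B^2-4AC = 144.8412 - 144.8412 = 0
disc = 0

1 intersection point (tangent)


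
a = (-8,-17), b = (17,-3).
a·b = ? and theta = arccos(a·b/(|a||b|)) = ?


a·b = -8*17 - 17*(-3) = -136 + 51 = -85
|a| = sqrt(64+289) = 18.7883
|b| = sqrt(289+9) = 17.2627
cos(theta) = -85/(sqrt(353)*sqrt(298)) = -85/sqrt(105194) = -0.262074
theta = arccos(-85/sqrt(105194)) = 105.1931 degrees

a·b = -85, theta = 105.1931 deg


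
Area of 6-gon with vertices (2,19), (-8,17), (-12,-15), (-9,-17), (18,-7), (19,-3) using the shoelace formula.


sum(xi*y_{i+1}) = 2*17 - 8*(-15) - 12*(-17) - 9*(-7) + 18*(-3) + 19*19 = 728
sum(yi*x_{i+1}) = 19*(-8) + 17*(-12) - 15*(-9) - 17*18 - 7*19 - 3*2 = -666
Area = |728 + 666|/2 = 1394/2 = 697.0000

697.0000 sq units


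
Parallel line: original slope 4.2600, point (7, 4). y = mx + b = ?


Parallel lines have equal slopes.
m2 = 4.2600
b2 = 4 - 4.2600*7 = -25.8200

y = 4.2600x - 25.8200


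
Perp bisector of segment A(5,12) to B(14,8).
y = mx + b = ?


Midpoint = (9.5, 10)
Slope of AB = dy/dx = -4/9 = -0.4444
Perp slope = -dx/dy = 9/4 = 2.2500
b = My - (perp slope)*Mx = 10 + (9*9.5)/(-4) = 10 - 21.3750 = -11.3750

y = 2.2500x - 11.3750


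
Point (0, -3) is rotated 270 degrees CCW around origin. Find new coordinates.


cos(270) = 0, sin(270) = -1
x' = 0*0 + 3*(-1) = -3
y' = 0*(-1) - 3*0 = 0

(-3, 0)


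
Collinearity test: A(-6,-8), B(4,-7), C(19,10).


-6*(-7-10) + 4*(10+ 8) + 19*(-8+ 7)
= 102 + 72 - 19 = 155

No, not collinear (determinant = 155)


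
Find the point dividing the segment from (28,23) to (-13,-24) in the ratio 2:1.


Px = (2*(-13) + 1*28)/3 = 2/3 = 0.6667
Py = (2*(-24) + 1*23)/3 = -25/3 = -8.3333

P = (0.6667, -8.3333)


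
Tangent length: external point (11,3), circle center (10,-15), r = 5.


d = sqrt((11-10)^2 + (3+ 15)^2) = sqrt(1+324) = 18.0278
L = sqrt(325.0000 - 25) = sqrt(300.0000) = 17.3205

17.3205


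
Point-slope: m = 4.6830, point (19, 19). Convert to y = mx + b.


y - 19 = 4.6830(x - 19)
y = 4.6830x + 19 - 4.6830*19
y = 4.6830x - 69.9770

y = 4.6830x - 69.9770


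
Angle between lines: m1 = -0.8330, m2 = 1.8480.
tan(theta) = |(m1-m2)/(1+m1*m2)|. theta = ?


m1-m2 = -2.681
1+m1*m2 = -0.539384
tan(theta) = |-2.681/(-0.539384)| = 4.970485
theta = arctan(|-2.681/(-0.539384)|) = 78.6247 degrees (acute angle)

78.6247 degrees


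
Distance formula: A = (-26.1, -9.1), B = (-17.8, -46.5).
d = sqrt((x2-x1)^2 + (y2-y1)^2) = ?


dx = -17.8 + 26.1 = 8.3
dy = -46.5 + 9.1 = -37.4
d = sqrt(68.89 + 1398.76) = sqrt(1467.65) = 38.3099

38.3099


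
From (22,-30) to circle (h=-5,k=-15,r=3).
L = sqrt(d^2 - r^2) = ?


d = sqrt((22+ 5)^2 + (-30+ 15)^2) = sqrt(729+225) = 30.8869
L = sqrt(954.0000 - 9) = sqrt(945.0000) = 30.7409

30.7409


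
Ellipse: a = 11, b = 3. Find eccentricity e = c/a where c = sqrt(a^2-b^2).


c = sqrt(121-9) = sqrt(112) = 10.5830
e = c/a = sqrt(112)/11 = 0.9621

e = 0.9621


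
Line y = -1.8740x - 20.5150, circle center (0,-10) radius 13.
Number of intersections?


Substitute y = -1.8740x - 20.5150: (x-0)^2 + (-1.8740x- 20.5150+ 10)^2 = 169
Expand to Ax^2 + Bx + C = 0, where b-k = -10.515
A = 1+m^2 = 4.511876
B = 2(m(b-k) - h) = 2(-1.8740*(-10.515) - 0) = 39.41022
C = h^2 + (b-k)^2 - r^2 = 0 + 110.565225 - 169 = -58.434775
disc = B^2-4AC = 1553.1654 + 1054.6018 = 2607.7672
disc > 0

2 intersection points


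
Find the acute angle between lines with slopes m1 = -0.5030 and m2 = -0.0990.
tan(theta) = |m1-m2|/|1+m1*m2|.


m1-m2 = -0.404
1+m1*m2 = 1.049797
tan(theta) = |-0.404/1.049797| = 0.384836
theta = arctan(|-0.404/1.049797|) = 21.0485 degrees (acute angle)

21.0485 degrees


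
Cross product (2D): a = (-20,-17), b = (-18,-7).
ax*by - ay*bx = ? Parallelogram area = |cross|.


cross = -20*(-7) + 17*(-18) = 140 - 306 = -166
Parallelogram area = |-166| = 166

cross = -166, parallelogram area = 166


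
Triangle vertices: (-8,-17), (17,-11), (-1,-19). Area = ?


-8*(-11+ 19) = -64
17*(-19+ 17) = -34
-1*(-17+ 11) = 6
sum = -92
Area = |-92|/2 = 46.0000

46.0000 sq units


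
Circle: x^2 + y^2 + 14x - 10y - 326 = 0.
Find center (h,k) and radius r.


h = -D/2 = -14/2 = -7
k = -E/2 = 10/2 = 5
r^2 = h^2 + k^2 - F = 49 + 25 + 326 = 400
r = 20

Center (-7, 5), radius = 20


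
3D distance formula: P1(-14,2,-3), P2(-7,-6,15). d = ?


dx=7, dy=-8, dz=18
d = sqrt(49+64+324) = sqrt(437) = 20.9045

20.9045


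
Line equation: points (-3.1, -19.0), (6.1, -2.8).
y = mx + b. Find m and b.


m = (16.2)/(9.2) = 1.7609
b = y1 - m*x1 = -19.0 - (16.2*(-3.1))/(9.2) = -19.0 + 5.4587 = -13.5413

y = 1.7609x - 13.5413


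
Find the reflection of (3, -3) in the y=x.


Reflection rule for y=x: (y, x)
(3, -3) -> (-3, 3)

(-3, 3)


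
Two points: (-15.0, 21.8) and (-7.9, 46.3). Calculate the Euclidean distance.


dx = -7.9 + 15.0 = 7.1
dy = 46.3 - 21.8 = 24.5
d = sqrt(50.41 + 600.25) = sqrt(650.66) = 25.5080

25.5080


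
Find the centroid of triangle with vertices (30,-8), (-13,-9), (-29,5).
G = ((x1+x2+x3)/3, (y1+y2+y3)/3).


Gx = (30- 13- 29)/3 = -12/3 = -4.0000
Gy = (-8- 9+5)/3 = -12/3 = -4.0000

G = (-4.0000, -4.0000)


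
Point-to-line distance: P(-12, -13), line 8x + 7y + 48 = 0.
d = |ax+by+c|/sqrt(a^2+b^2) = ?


|8*(-12) + 7*(-13) + 48| = |-139| = 139
sqrt(64 + 49) = sqrt(113) = 10.6301
d = 139/sqrt(113) = 13.0760

13.0760


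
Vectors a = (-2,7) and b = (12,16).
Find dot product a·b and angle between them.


a·b = -2*12 + 7*16 = -24 + 112 = 88
|a| = sqrt(4+49) = 7.2801
|b| = sqrt(144+256) = 20.0000
cos(theta) = 88/(sqrt(53)*sqrt(400)) = 88/sqrt(21200) = 0.604386
theta = arccos(88/sqrt(21200)) = 52.8153 degrees

a·b = 88, theta = 52.8153 deg


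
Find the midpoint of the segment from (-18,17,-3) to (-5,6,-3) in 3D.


Mx = (-18- 5)/2 = -11.5000
My = (17+6)/2 = 11.5000
Mz = (-3- 3)/2 = -3.0000

M = (-11.5000, 11.5000, -3.0000)


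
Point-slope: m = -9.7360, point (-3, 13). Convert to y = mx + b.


y - 13 = -9.7360(x + 3)
y = -9.7360x + 13 + 9.7360*(-3)
y = -9.7360x - 16.2080

y = -9.7360x - 16.2080


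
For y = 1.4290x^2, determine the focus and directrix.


a = 1.4290
1/(4a) = 0.1749
Focus = (0, 0.1749)
Directrix: y = -0.1749

Focus = (0, 0.1749), Directrix: y = -0.1749


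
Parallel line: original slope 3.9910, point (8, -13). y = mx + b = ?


Parallel lines have equal slopes.
m2 = 3.9910
b2 = -13 - 3.9910*8 = -44.9280

y = 3.9910x - 44.9280


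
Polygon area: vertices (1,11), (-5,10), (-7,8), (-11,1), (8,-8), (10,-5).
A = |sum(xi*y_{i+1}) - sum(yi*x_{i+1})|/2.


sum(xi*y_{i+1}) = 1*10 - 5*8 - 7*1 - 11*(-8) + 8*(-5) + 10*11 = 121
sum(yi*x_{i+1}) = 11*(-5) + 10*(-7) + 8*(-11) + 1*8 - 8*10 - 5*1 = -290
Area = |121 + 290|/2 = 411/2 = 205.5000

205.5000 sq units


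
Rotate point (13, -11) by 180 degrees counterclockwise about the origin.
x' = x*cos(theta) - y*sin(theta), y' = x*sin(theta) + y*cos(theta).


cos(180) = -1, sin(180) = 0
x' = 13*(-1) + 11*0 = -13
y' = 13*0 - 11*(-1) = 11

(-13, 11)


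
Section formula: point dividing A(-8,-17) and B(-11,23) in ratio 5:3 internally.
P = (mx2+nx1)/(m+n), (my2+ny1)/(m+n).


Px = (5*(-11) + 3*(-8))/8 = -79/8 = -9.8750
Py = (5*23 + 3*(-17))/8 = 64/8 = 8.0000

P = (-9.8750, 8.0000)


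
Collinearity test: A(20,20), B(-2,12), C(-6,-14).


20*(12+ 14) - 2*(-14-20) - 6*(20-12)
= 520 + 68 - 48 = 540

No, not collinear (determinant = 540)


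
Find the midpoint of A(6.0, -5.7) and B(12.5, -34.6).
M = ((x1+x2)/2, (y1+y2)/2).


Mx = (6.0 + 12.5)/2 = 18.5/2 = 9.2500
My = (-5.7 - 34.6)/2 = -40.3/2 = -20.1500

(9.2500, -20.1500)


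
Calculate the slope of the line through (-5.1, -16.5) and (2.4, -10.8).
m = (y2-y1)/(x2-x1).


dy = -10.8 + 16.5 = 5.7
dx = 2.4 + 5.1 = 7.5
m = 5.7/7.5 = 0.7600

m = 0.7600


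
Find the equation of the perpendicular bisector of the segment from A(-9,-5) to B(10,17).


Midpoint = (0.5, 6)
Slope of AB = dy/dx = 22/19 = 1.1579
Perp slope = -dx/dy = -19/22 = -0.8636
b = My - (perp slope)*Mx = 6 + (19*0.5)/22 = 6 + 0.4318 = 6.4318

y = -0.8636x + 6.4318


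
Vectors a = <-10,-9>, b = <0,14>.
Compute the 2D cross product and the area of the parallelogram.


cross = -10*14 + 9*0 = -140 - 0 = -140
Parallelogram area = |-140| = 140

cross = -140, parallelogram area = 140


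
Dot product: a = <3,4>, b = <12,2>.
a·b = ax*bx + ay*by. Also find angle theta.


a·b = 3*12 + 4*2 = 36 + 8 = 44
|a| = sqrt(9+16) = 5.0000
|b| = sqrt(144+4) = 12.1655
cos(theta) = 44/(sqrt(25)*sqrt(148)) = 44/sqrt(3700) = 0.723356
theta = arccos(44/sqrt(3700)) = 43.6678 degrees

a·b = 44, theta = 43.6678 deg


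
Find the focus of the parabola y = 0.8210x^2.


a = 0.8210
4a = 3.2840
focus = (0, 1/3.2840) = (0, 0.3045)

Focus = (0, 0.3045)


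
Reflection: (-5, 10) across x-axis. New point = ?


Reflection rule for x-axis: (x, -y)
(-5, 10) -> (-5, -10)

(-5, -10)


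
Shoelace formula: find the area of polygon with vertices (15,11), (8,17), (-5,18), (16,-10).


sum(xi*y_{i+1}) = 15*17 + 8*18 - 5*(-10) + 16*11 = 625
sum(yi*x_{i+1}) = 11*8 + 17*(-5) + 18*16 - 10*15 = 141
Area = |625 - 141|/2 = 484/2 = 242.0000

242.0000 sq units


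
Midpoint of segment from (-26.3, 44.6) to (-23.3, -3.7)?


Mx = (-26.3 - 23.3)/2 = -49.6/2 = -24.8000
My = (44.6 - 3.7)/2 = 40.9/2 = 20.4500

(-24.8000, 20.4500)


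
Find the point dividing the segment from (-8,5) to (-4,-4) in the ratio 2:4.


Px = (2*(-4) + 4*(-8))/6 = -40/6 = -6.6667
Py = (2*(-4) + 4*5)/6 = 12/6 = 2.0000

P = (-6.6667, 2.0000)


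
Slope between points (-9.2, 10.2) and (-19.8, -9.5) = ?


dy = -9.5 - 10.2 = -19.7
dx = -19.8 + 9.2 = -10.6
m = -19.7/(-10.6) = 1.8585

m = 1.8585


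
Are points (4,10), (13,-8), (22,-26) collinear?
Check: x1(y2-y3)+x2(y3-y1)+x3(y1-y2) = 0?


4*(-8+ 26) + 13*(-26-10) + 22*(10+ 8)
= 72 - 468 + 396 = 0

Yes, collinear (determinant = 0)


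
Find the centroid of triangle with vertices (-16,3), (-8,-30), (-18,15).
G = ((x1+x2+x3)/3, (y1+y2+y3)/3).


Gx = (-16- 8- 18)/3 = -42/3 = -14.0000
Gy = (3- 30+15)/3 = -12/3 = -4.0000

G = (-14.0000, -4.0000)


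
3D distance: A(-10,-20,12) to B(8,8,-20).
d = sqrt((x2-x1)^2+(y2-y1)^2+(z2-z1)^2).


dx=18, dy=28, dz=-32
d = sqrt(324+784+1024) = sqrt(2132) = 46.1736

46.1736


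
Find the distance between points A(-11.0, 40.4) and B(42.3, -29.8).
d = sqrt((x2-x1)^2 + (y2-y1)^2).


dx = 42.3 + 11.0 = 53.3
dy = -29.8 - 40.4 = -70.2
d = sqrt(2840.89 + 4928.04) = sqrt(7768.93) = 88.1415

88.1415


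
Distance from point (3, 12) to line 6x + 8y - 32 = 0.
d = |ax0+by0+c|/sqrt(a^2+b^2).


|6*3 + 8*12 - 32| = |82| = 82
sqrt(36 + 64) = sqrt(100) = 10.0000
d = 82/sqrt(100) = 8.2000

8.2000


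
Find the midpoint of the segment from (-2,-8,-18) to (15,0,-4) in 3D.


Mx = (-2+15)/2 = 6.5000
My = (-8+0)/2 = -4.0000
Mz = (-18- 4)/2 = -11.0000

M = (6.5000, -4.0000, -11.0000)


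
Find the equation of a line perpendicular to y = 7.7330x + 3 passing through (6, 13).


Perpendicular slope = -1/m1 = -1/7.7330 = -0.1293
b2 = y0 - m2*x0 = 13 + 6/7.7330 = 13 + 0.7759 = 13.7759

y = -0.1293x + 13.7759


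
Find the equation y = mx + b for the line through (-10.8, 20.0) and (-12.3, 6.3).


m = (-13.7)/(-1.5) = 9.1333
b = y1 - m*x1 = 20.0 - (-13.7*(-10.8))/(-1.5) = 20.0 + 98.6400 = 118.6400

y = 9.1333x + 118.6400


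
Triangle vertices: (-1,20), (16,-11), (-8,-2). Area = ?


-1*(-11+ 2) = 9
16*(-2-20) = -352
-8*(20+ 11) = -248
sum = -591
Area = |-591|/2 = 295.5000

295.5000 sq units
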